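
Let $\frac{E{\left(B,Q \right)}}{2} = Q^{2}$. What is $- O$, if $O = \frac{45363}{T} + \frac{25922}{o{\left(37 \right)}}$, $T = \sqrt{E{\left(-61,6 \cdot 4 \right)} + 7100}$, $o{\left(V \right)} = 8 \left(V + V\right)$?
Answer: $- \frac{12961}{296} - \frac{45363 \sqrt{2063}}{4126} \approx -543.16$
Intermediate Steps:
$E{\left(B,Q \right)} = 2 Q^{2}$
$o{\left(V \right)} = 16 V$ ($o{\left(V \right)} = 8 \cdot 2 V = 16 V$)
$T = 2 \sqrt{2063}$ ($T = \sqrt{2 \left(6 \cdot 4\right)^{2} + 7100} = \sqrt{2 \cdot 24^{2} + 7100} = \sqrt{2 \cdot 576 + 7100} = \sqrt{1152 + 7100} = \sqrt{8252} = 2 \sqrt{2063} \approx 90.841$)
$O = \frac{12961}{296} + \frac{45363 \sqrt{2063}}{4126}$ ($O = \frac{45363}{2 \sqrt{2063}} + \frac{25922}{16 \cdot 37} = 45363 \frac{\sqrt{2063}}{4126} + \frac{25922}{592} = \frac{45363 \sqrt{2063}}{4126} + 25922 \cdot \frac{1}{592} = \frac{45363 \sqrt{2063}}{4126} + \frac{12961}{296} = \frac{12961}{296} + \frac{45363 \sqrt{2063}}{4126} \approx 543.16$)
$- O = - (\frac{12961}{296} + \frac{45363 \sqrt{2063}}{4126}) = - \frac{12961}{296} - \frac{45363 \sqrt{2063}}{4126}$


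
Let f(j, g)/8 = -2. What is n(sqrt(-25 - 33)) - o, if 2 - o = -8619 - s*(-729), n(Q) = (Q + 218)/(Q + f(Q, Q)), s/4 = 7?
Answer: 1849472/157 - 117*I*sqrt(58)/157 ≈ 11780.0 - 5.6754*I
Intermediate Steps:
s = 28 (s = 4*7 = 28)
f(j, g) = -16 (f(j, g) = 8*(-2) = -16)
n(Q) = (218 + Q)/(-16 + Q) (n(Q) = (Q + 218)/(Q - 16) = (218 + Q)/(-16 + Q))
o = -11791 (o = 2 - (-8619 - 28*(-729)) = 2 - (-8619 - 1*(-20412)) = 2 - (-8619 + 20412) = 2 - 1*11793 = 2 - 11793 = -11791)
n(sqrt(-25 - 33)) - o = (218 + sqrt(-25 - 33))/(-16 + sqrt(-25 - 33)) - 1*(-11791) = (218 + sqrt(-58))/(-16 + sqrt(-58)) + 11791 = (218 + I*sqrt(58))/(-16 + I*sqrt(58)) + 11791 = 11791 + (218 + I*sqrt(58))/(-16 + I*sqrt(58))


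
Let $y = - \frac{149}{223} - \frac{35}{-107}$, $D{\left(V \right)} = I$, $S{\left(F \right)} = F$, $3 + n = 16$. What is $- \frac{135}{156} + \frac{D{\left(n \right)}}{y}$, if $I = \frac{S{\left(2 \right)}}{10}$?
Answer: $- \frac{118147}{81380} \approx -1.4518$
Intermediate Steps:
$n = 13$ ($n = -3 + 16 = 13$)
$I = \frac{1}{5}$ ($I = \frac{2}{10} = 2 \cdot \frac{1}{10} = \frac{1}{5} \approx 0.2$)
$D{\left(V \right)} = \frac{1}{5}$
$y = - \frac{8138}{23861}$ ($y = \left(-149\right) \frac{1}{223} - - \frac{35}{107} = - \frac{149}{223} + \frac{35}{107} = - \frac{8138}{23861} \approx -0.34106$)
$- \frac{135}{156} + \frac{D{\left(n \right)}}{y} = - \frac{135}{156} + \frac{1}{5 \left(- \frac{8138}{23861}\right)} = \left(-135\right) \frac{1}{156} + \frac{1}{5} \left(- \frac{23861}{8138}\right) = - \frac{45}{52} - \frac{23861}{40690} = - \frac{118147}{81380}$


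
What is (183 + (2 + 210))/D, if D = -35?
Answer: -79/7 ≈ -11.286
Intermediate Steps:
(183 + (2 + 210))/D = (183 + (2 + 210))/(-35) = (183 + 212)*(-1/35) = 395*(-1/35) = -79/7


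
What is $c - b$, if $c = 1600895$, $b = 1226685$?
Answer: $374210$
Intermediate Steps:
$c - b = 1600895 - 1226685 = 374210$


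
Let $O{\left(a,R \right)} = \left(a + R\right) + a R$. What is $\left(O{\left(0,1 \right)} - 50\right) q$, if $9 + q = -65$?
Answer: $3626$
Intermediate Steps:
$O{\left(a,R \right)} = R + a + R a$ ($O{\left(a,R \right)} = \left(R + a\right) + R a = R + a + R a$)
$q = -74$ ($q = -9 - 65 = -74$)
$\left(O{\left(0,1 \right)} - 50\right) q = \left(\left(1 + 0 + 1 \cdot 0\right) - 50\right) \left(-74\right) = \left(\left(1 + 0 + 0\right) - 50\right) \left(-74\right) = \left(1 - 50\right) \left(-74\right) = \left(-49\right) \left(-74\right) = 3626$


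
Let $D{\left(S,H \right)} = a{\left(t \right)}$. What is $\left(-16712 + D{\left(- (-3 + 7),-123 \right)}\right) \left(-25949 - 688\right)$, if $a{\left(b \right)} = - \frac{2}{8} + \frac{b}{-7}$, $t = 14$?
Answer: $\frac{1780869909}{4} \approx 4.4522 \cdot 10^{8}$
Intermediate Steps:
$a{\left(b \right)} = - \frac{1}{4} - \frac{b}{7}$ ($a{\left(b \right)} = \left(-2\right) \frac{1}{8} + b \left(- \frac{1}{7}\right) = - \frac{1}{4} - \frac{b}{7}$)
$D{\left(S,H \right)} = - \frac{9}{4}$ ($D{\left(S,H \right)} = - \frac{1}{4} - 2 = - \frac{9}{4}$)
$\left(-16712 + D{\left(- (-3 + 7),-123 \right)}\right) \left(-25949 - 688\right) = \left(-16712 - \frac{9}{4}\right) \left(-25949 - 688\right) = \left(- \frac{66857}{4}\right) \left(-26637\right) = \frac{1780869909}{4}$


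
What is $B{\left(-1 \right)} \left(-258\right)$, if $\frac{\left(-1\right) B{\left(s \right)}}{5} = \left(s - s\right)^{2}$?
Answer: $0$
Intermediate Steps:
$B{\left(s \right)} = 0$ ($B{\left(s \right)} = - 5 \left(s - s\right)^{2} = - 5 \cdot 0^{2} = \left(-5\right) 0 = 0$)
$B{\left(-1 \right)} \left(-258\right) = 0 \left(-258\right) = 0$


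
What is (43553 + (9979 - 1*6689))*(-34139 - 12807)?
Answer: -2199091478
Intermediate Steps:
(43553 + (9979 - 1*6689))*(-34139 - 12807) = (43553 + (9979 - 6689))*(-46946) = (43553 + 3290)*(-46946) = 46843*(-46946) = -2199091478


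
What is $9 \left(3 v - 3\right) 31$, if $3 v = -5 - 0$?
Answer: $-2232$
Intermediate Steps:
$v = - \frac{5}{3}$ ($v = \frac{-5 - 0}{3} = \frac{-5 + 0}{3} = \frac{1}{3} \left(-5\right) = - \frac{5}{3} \approx -1.6667$)
$9 \left(3 v - 3\right) 31 = 9 \left(3 \left(- \frac{5}{3}\right) - 3\right) 31 = 9 \left(-5 - 3\right) 31 = 9 \left(-8\right) 31 = \left(-72\right) 31 = -2232$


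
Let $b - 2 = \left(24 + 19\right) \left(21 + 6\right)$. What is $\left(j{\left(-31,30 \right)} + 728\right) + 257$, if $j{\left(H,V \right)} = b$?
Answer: $2148$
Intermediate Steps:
$b = 1163$ ($b = 2 + \left(24 + 19\right) \left(21 + 6\right) = 2 + 43 \cdot 27 = 2 + 1161 = 1163$)
$j{\left(H,V \right)} = 1163$
$\left(j{\left(-31,30 \right)} + 728\right) + 257 = \left(1163 + 728\right) + 257 = 1891 + 257 = 2148$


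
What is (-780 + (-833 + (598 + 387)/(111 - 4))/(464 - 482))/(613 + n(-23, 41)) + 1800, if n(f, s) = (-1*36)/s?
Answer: 4830461117/2685379 ≈ 1798.8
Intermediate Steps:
n(f, s) = -36/s
(-780 + (-833 + (598 + 387)/(111 - 4))/(464 - 482))/(613 + n(-23, 41)) + 1800 = (-780 + (-833 + (598 + 387)/(111 - 4))/(464 - 482))/(613 - 36/41) + 1800 = (-780 + (-833 + 985/107)/(-18))/(613 - 36*1/41) + 1800 = (-780 + (-833 + 985*(1/107))*(-1/18))/(613 - 36/41) + 1800 = (-780 + (-833 + 985/107)*(-1/18))/(25097/41) + 1800 = (-780 - 88146/107*(-1/18))*(41/25097) + 1800 = (-780 + 4897/107)*(41/25097) + 1800 = -78563/107*41/25097 + 1800 = -3221083/2685379 + 1800 = 4830461117/2685379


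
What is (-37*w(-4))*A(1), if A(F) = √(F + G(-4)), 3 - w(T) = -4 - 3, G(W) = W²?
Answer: -370*√17 ≈ -1525.5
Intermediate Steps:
w(T) = 10 (w(T) = 3 - (-4 - 3) = 3 - 1*(-7) = 3 + 7 = 10)
A(F) = √(16 + F) (A(F) = √(F + (-4)²) = √(F + 16) = √(16 + F))
(-37*w(-4))*A(1) = (-37*10)*√(16 + 1) = -370*√17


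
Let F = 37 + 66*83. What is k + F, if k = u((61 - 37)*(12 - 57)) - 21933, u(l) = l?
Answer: -17498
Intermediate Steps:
k = -23013 (k = (61 - 37)*(12 - 57) - 21933 = 24*(-45) - 21933 = -1080 - 21933 = -23013)
F = 5515 (F = 37 + 5478 = 5515)
k + F = -23013 + 5515 = -17498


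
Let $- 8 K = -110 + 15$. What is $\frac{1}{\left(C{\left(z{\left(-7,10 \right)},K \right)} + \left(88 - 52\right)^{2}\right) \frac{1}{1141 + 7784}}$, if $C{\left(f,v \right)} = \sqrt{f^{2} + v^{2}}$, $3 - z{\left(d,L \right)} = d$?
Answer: $\frac{740275200}{107479999} - \frac{357000 \sqrt{617}}{107479999} \approx 6.8051$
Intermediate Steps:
$z{\left(d,L \right)} = 3 - d$
$K = \frac{95}{8}$ ($K = - \frac{-110 + 15}{8} = \left(- \frac{1}{8}\right) \left(-95\right) = \frac{95}{8} \approx 11.875$)
$\frac{1}{\left(C{\left(z{\left(-7,10 \right)},K \right)} + \left(88 - 52\right)^{2}\right) \frac{1}{1141 + 7784}} = \frac{1}{\left(\sqrt{\left(3 - -7\right)^{2} + \left(\frac{95}{8}\right)^{2}} + \left(88 - 52\right)^{2}\right) \frac{1}{1141 + 7784}} = \frac{1}{\left(\sqrt{\left(3 + 7\right)^{2} + \frac{9025}{64}} + 36^{2}\right) \frac{1}{8925}} = \frac{1}{\left(\sqrt{10^{2} + \frac{9025}{64}} + 1296\right) \frac{1}{8925}} = \frac{1}{\left(\sqrt{100 + \frac{9025}{64}} + 1296\right) \frac{1}{8925}} = \frac{1}{\left(\sqrt{\frac{15425}{64}} + 1296\right) \frac{1}{8925}} = \frac{1}{\left(\frac{5 \sqrt{617}}{8} + 1296\right) \frac{1}{8925}} = \frac{1}{\left(1296 + \frac{5 \sqrt{617}}{8}\right) \frac{1}{8925}} = \frac{1}{\frac{432}{2975} + \frac{\sqrt{617}}{14280}}$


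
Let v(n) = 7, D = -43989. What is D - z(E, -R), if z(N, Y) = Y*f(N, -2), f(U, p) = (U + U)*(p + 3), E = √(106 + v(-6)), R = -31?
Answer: -43989 - 62*√113 ≈ -44648.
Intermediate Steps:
E = √113 (E = √(106 + 7) = √113 ≈ 10.630)
f(U, p) = 2*U*(3 + p) (f(U, p) = (2*U)*(3 + p) = 2*U*(3 + p))
z(N, Y) = 2*N*Y (z(N, Y) = Y*(2*N*(3 - 2)) = Y*(2*N*1) = Y*(2*N) = 2*N*Y)
D - z(E, -R) = -43989 - 2*√113*(-1*(-31)) = -43989 - 2*√113*31 = -43989 - 62*√113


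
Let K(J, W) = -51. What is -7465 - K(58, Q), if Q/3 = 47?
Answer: -7414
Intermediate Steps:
Q = 141 (Q = 3*47 = 141)
-7465 - K(58, Q) = -7465 - 1*(-51) = -7465 + 51 = -7414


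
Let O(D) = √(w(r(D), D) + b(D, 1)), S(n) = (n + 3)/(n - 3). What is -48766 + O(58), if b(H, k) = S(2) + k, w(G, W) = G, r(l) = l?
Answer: -48766 + 3*√6 ≈ -48759.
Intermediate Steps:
S(n) = (3 + n)/(-3 + n)
b(H, k) = -5 + k (b(H, k) = (3 + 2)/(-3 + 2) + k = 5/(-1) + k = -1*5 + k = -5 + k)
O(D) = √(-4 + D) (O(D) = √(D + (-5 + 1)) = √(D - 4) = √(-4 + D))
-48766 + O(58) = -48766 + √(-4 + 58) = -48766 + √54 = -48766 + 3*√6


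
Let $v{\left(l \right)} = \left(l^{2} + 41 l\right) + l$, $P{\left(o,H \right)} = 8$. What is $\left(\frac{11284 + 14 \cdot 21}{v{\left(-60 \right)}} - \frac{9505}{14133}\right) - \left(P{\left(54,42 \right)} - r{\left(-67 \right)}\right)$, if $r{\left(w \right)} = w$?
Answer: $- \frac{165234421}{2543940} \approx -64.952$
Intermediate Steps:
$v{\left(l \right)} = l^{2} + 42 l$
$\left(\frac{11284 + 14 \cdot 21}{v{\left(-60 \right)}} - \frac{9505}{14133}\right) - \left(P{\left(54,42 \right)} - r{\left(-67 \right)}\right) = \left(\frac{11284 + 14 \cdot 21}{\left(-60\right) \left(42 - 60\right)} - \frac{9505}{14133}\right) - \left(8 - -67\right) = \left(\frac{11284 + 294}{\left(-60\right) \left(-18\right)} - \frac{9505}{14133}\right) - \left(8 + 67\right) = \left(\frac{11578}{1080} - \frac{9505}{14133}\right) - 75 = \left(11578 \cdot \frac{1}{1080} - \frac{9505}{14133}\right) - 75 = \left(\frac{5789}{540} - \frac{9505}{14133}\right) - 75 = \frac{25561079}{2543940} - 75 = - \frac{165234421}{2543940}$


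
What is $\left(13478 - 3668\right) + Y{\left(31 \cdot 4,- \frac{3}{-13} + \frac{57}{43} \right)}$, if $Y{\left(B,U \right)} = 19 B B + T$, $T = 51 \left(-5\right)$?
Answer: $301699$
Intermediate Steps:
$T = -255$
$Y{\left(B,U \right)} = -255 + 19 B^{2}$ ($Y{\left(B,U \right)} = 19 B B - 255 = 19 B^{2} - 255 = -255 + 19 B^{2}$)
$\left(13478 - 3668\right) + Y{\left(31 \cdot 4,- \frac{3}{-13} + \frac{57}{43} \right)} = \left(13478 - 3668\right) - \left(255 - 19 \left(31 \cdot 4\right)^{2}\right) = 9810 - \left(255 - 19 \cdot 124^{2}\right) = 9810 + \left(-255 + 19 \cdot 15376\right) = 9810 + \left(-255 + 292144\right) = 9810 + 291889 = 301699$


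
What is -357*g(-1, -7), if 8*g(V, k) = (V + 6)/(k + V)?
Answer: 1785/64 ≈ 27.891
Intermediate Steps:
g(V, k) = (6 + V)/(8*(V + k)) (g(V, k) = ((V + 6)/(k + V))/8 = ((6 + V)/(V + k))/8 = (6 + V)/(8*(V + k)))
-357*g(-1, -7) = -357*(6 - 1)/(8*(-1 - 7)) = -357*5/(8*(-8)) = -357*(-1)*5/(8*8) = -357*(-5/64) = 1785/64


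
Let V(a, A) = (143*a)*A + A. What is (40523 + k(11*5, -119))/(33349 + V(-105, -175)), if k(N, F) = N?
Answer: 13526/886933 ≈ 0.015250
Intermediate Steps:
V(a, A) = A + 143*A*a (V(a, A) = 143*A*a + A = A + 143*A*a)
(40523 + k(11*5, -119))/(33349 + V(-105, -175)) = (40523 + 11*5)/(33349 - 175*(1 + 143*(-105))) = (40523 + 55)/(33349 - 175*(1 - 15015)) = 40578/(33349 - 175*(-15014)) = 40578/(33349 + 2627450) = 40578/2660799 = 40578*(1/2660799) = 13526/886933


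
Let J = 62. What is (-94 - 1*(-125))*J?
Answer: 1922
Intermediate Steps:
(-94 - 1*(-125))*J = (-94 - 1*(-125))*62 = (-94 + 125)*62 = 31*62 = 1922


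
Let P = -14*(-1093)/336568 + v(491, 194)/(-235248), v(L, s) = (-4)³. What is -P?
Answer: -113165789/2474279652 ≈ -0.045737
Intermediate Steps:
v(L, s) = -64
P = 113165789/2474279652 (P = -14*(-1093)/336568 - 64/(-235248) = 15302*(1/336568) - 64*(-1/235248) = 7651/168284 + 4/14703 = 113165789/2474279652 ≈ 0.045737)
-P = -1*113165789/2474279652 = -113165789/2474279652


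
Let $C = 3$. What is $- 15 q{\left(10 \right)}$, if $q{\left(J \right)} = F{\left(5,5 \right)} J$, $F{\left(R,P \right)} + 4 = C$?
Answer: $150$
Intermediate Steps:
$F{\left(R,P \right)} = -1$ ($F{\left(R,P \right)} = -4 + 3 = -1$)
$q{\left(J \right)} = - J$
$- 15 q{\left(10 \right)} = - 15 \left(\left(-1\right) 10\right) = \left(-15\right) \left(-10\right) = 150$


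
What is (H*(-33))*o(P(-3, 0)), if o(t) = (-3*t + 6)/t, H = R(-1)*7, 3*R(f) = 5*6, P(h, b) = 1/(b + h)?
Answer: 48510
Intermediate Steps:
R(f) = 10 (R(f) = (5*6)/3 = (⅓)*30 = 10)
H = 70 (H = 10*7 = 70)
o(t) = (6 - 3*t)/t
(H*(-33))*o(P(-3, 0)) = (70*(-33))*(-3 + 6/(1/(0 - 3))) = -2310*(-3 + 6/(1/(-3))) = -2310*(-3 + 6/(-⅓)) = -2310*(-3 + 6*(-3)) = -2310*(-3 - 18) = -2310*(-21) = 48510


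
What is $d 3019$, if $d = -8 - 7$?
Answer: $-45285$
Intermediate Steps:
$d = -15$
$d 3019 = \left(-15\right) 3019 = -45285$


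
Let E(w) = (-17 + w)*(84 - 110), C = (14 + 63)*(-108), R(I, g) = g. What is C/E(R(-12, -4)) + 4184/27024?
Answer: -662045/43914 ≈ -15.076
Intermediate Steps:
C = -8316 (C = 77*(-108) = -8316)
E(w) = 442 - 26*w (E(w) = (-17 + w)*(-26) = 442 - 26*w)
C/E(R(-12, -4)) + 4184/27024 = -8316/(442 - 26*(-4)) + 4184/27024 = -8316/(442 + 104) + 4184*(1/27024) = -8316/546 + 523/3378 = -8316*1/546 + 523/3378 = -198/13 + 523/3378 = -662045/43914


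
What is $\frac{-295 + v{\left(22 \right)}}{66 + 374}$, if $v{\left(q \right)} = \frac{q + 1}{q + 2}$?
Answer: $- \frac{7057}{10560} \approx -0.66828$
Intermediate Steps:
$v{\left(q \right)} = \frac{1 + q}{2 + q}$
$\frac{-295 + v{\left(22 \right)}}{66 + 374} = \frac{-295 + \frac{1 + 22}{2 + 22}}{66 + 374} = \frac{-295 + \frac{1}{24} \cdot 23}{440} = \left(-295 + \frac{1}{24} \cdot 23\right) \frac{1}{440} = \left(-295 + \frac{23}{24}\right) \frac{1}{440} = \left(- \frac{7057}{24}\right) \frac{1}{440} = - \frac{7057}{10560}$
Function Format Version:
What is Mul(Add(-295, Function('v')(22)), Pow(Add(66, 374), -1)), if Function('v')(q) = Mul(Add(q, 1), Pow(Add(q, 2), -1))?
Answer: Rational(-7057, 10560) ≈ -0.66828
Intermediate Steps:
Function('v')(q) = Mul(Pow(Add(2, q), -1), Add(1, q)) (Function('v')(q) = Mul(Add(1, q), Pow(Add(2, q), -1)) = Mul(Pow(Add(2, q), -1), Add(1, q)))
Mul(Add(-295, Function('v')(22)), Pow(Add(66, 374), -1)) = Mul(Add(-295, Mul(Pow(Add(2, 22), -1), Add(1, 22))), Pow(Add(66, 374), -1)) = Mul(Add(-295, Mul(Pow(24, -1), 23)), Pow(440, -1)) = Mul(Add(-295, Mul(Rational(1, 24), 23)), Rational(1, 440)) = Mul(Add(-295, Rational(23, 24)), Rational(1, 440)) = Mul(Rational(-7057, 24), Rational(1, 440)) = Rational(-7057, 10560)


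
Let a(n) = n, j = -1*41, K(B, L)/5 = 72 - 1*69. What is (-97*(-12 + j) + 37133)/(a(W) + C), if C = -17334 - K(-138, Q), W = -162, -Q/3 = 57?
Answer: -42274/17511 ≈ -2.4141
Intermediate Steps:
Q = -171 (Q = -3*57 = -171)
K(B, L) = 15 (K(B, L) = 5*(72 - 1*69) = 5*(72 - 69) = 5*3 = 15)
C = -17349 (C = -17334 - 1*15 = -17334 - 15 = -17349)
j = -41
(-97*(-12 + j) + 37133)/(a(W) + C) = (-97*(-12 - 41) + 37133)/(-162 - 17349) = (-97*(-53) + 37133)/(-17511) = (5141 + 37133)*(-1/17511) = 42274*(-1/17511) = -42274/17511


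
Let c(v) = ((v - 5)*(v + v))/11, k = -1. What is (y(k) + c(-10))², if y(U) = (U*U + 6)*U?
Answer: 49729/121 ≈ 410.98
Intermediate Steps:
y(U) = U*(6 + U²) (y(U) = (U² + 6)*U = (6 + U²)*U = U*(6 + U²))
c(v) = 2*v*(-5 + v)/11 (c(v) = ((-5 + v)*(2*v))*(1/11) = (2*v*(-5 + v))*(1/11) = 2*v*(-5 + v)/11)
(y(k) + c(-10))² = (-(6 + (-1)²) + (2/11)*(-10)*(-5 - 10))² = (-(6 + 1) + (2/11)*(-10)*(-15))² = (-1*7 + 300/11)² = (-7 + 300/11)² = (223/11)² = 49729/121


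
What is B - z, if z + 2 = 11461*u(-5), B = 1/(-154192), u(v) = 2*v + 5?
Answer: 8836280943/154192 ≈ 57307.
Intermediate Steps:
u(v) = 5 + 2*v
B = -1/154192 ≈ -6.4854e-6
z = -57307 (z = -2 + 11461*(5 + 2*(-5)) = -2 + 11461*(5 - 10) = -2 + 11461*(-5) = -2 - 57305 = -57307)
B - z = -1/154192 - 1*(-57307) = -1/154192 + 57307 = 8836280943/154192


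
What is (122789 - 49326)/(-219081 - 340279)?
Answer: -73463/559360 ≈ -0.13133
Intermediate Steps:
(122789 - 49326)/(-219081 - 340279) = 73463/(-559360) = 73463*(-1/559360) = -73463/559360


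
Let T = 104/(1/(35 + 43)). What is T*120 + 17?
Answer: 973457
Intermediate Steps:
T = 8112 (T = 104/(1/78) = 104*78 = 8112)
T*120 + 17 = 8112*120 + 17 = 973440 + 17 = 973457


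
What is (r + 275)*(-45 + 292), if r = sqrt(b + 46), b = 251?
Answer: 67925 + 741*sqrt(33) ≈ 72182.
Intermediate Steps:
r = 3*sqrt(33) (r = sqrt(251 + 46) = sqrt(297) = 3*sqrt(33) ≈ 17.234)
(r + 275)*(-45 + 292) = (3*sqrt(33) + 275)*(-45 + 292) = (275 + 3*sqrt(33))*247 = 67925 + 741*sqrt(33)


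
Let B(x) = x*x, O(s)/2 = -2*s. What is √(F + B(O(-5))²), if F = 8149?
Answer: √168149 ≈ 410.06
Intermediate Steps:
O(s) = -4*s (O(s) = 2*(-2*s) = -4*s)
B(x) = x²
√(F + B(O(-5))²) = √(8149 + ((-4*(-5))²)²) = √(8149 + (20²)²) = √(8149 + 400²) = √(8149 + 160000) = √168149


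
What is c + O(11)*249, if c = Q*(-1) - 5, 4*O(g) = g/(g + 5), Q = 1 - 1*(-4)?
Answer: 2099/64 ≈ 32.797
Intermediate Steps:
Q = 5 (Q = 1 + 4 = 5)
O(g) = g/(4*(5 + g)) (O(g) = (g/(g + 5))/4 = (g/(5 + g))/4 = g/(4*(5 + g)))
c = -10 (c = 5*(-1) - 5 = -5 - 5 = -10)
c + O(11)*249 = -10 + ((¼)*11/(5 + 11))*249 = -10 + ((¼)*11/16)*249 = -10 + ((¼)*11*(1/16))*249 = -10 + (11/64)*249 = -10 + 2739/64 = 2099/64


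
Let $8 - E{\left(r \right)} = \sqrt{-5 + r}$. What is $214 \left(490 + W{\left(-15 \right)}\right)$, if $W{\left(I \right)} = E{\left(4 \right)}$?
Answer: $106572 - 214 i \approx 1.0657 \cdot 10^{5} - 214.0 i$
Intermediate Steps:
$E{\left(r \right)} = 8 - \sqrt{-5 + r}$
$W{\left(I \right)} = 8 - i$ ($W{\left(I \right)} = 8 - \sqrt{-5 + 4} = 8 - \sqrt{-1} = 8 - i$)
$214 \left(490 + W{\left(-15 \right)}\right) = 214 \left(490 + \left(8 - i\right)\right) = 214 \left(498 - i\right) = 106572 - 214 i$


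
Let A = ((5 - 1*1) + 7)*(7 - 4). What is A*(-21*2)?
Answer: -1386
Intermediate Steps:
A = 33 (A = ((5 - 1) + 7)*3 = (4 + 7)*3 = 11*3 = 33)
A*(-21*2) = 33*(-21*2) = 33*(-42) = -1386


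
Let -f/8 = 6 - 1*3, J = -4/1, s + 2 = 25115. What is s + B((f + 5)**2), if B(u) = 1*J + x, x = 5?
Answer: 25114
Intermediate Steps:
s = 25113 (s = -2 + 25115 = 25113)
J = -4 (J = -4*1 = -4)
f = -24 (f = -8*(6 - 1*3) = -8*(6 - 3) = -8*3 = -24)
B(u) = 1 (B(u) = 1*(-4) + 5 = -4 + 5 = 1)
s + B((f + 5)**2) = 25113 + 1 = 25114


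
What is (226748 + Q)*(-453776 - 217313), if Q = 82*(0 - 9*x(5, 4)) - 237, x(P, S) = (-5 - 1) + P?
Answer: -152504304161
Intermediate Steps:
x(P, S) = -6 + P
Q = 501 (Q = 82*(0 - 9*(-6 + 5)) - 237 = 82*(0 - 9*(-1)) - 237 = 82*(0 + 9) - 237 = 82*9 - 237 = 738 - 237 = 501)
(226748 + Q)*(-453776 - 217313) = (226748 + 501)*(-453776 - 217313) = 227249*(-671089) = -152504304161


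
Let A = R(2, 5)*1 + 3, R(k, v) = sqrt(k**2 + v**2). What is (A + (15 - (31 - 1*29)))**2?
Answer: (16 + sqrt(29))**2 ≈ 457.33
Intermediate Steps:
A = 3 + sqrt(29) (A = sqrt(2**2 + 5**2)*1 + 3 = sqrt(4 + 25)*1 + 3 = sqrt(29)*1 + 3 = sqrt(29) + 3 = 3 + sqrt(29) ≈ 8.3852)
(A + (15 - (31 - 1*29)))**2 = ((3 + sqrt(29)) + (15 - (31 - 1*29)))**2 = ((3 + sqrt(29)) + (15 - (31 - 29)))**2 = ((3 + sqrt(29)) + (15 - 1*2))**2 = ((3 + sqrt(29)) + (15 - 2))**2 = ((3 + sqrt(29)) + 13)**2 = (16 + sqrt(29))**2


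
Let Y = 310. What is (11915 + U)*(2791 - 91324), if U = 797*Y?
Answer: -22928719005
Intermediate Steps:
U = 247070 (U = 797*310 = 247070)
(11915 + U)*(2791 - 91324) = (11915 + 247070)*(2791 - 91324) = 258985*(-88533) = -22928719005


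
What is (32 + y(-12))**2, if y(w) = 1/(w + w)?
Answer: 588289/576 ≈ 1021.3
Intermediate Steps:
y(w) = 1/(2*w)
(32 + y(-12))**2 = (32 + (1/2)/(-12))**2 = (32 + (1/2)*(-1/12))**2 = (32 - 1/24)**2 = (767/24)**2 = 588289/576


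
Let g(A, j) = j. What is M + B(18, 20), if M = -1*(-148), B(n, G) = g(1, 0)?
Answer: 148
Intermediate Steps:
B(n, G) = 0
M = 148
M + B(18, 20) = 148 + 0 = 148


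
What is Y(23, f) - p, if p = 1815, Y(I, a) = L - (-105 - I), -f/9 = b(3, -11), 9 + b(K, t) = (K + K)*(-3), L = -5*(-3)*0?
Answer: -1687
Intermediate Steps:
L = 0 (L = 15*0 = 0)
b(K, t) = -9 - 6*K (b(K, t) = -9 + (K + K)*(-3) = -9 + (2*K)*(-3) = -9 - 6*K)
f = 243 (f = -9*(-9 - 6*3) = -9*(-9 - 18) = -9*(-27) = 243)
Y(I, a) = 105 + I (Y(I, a) = 0 - (-105 - I) = 0 + (105 + I) = 105 + I)
Y(23, f) - p = (105 + 23) - 1*1815 = 128 - 1815 = -1687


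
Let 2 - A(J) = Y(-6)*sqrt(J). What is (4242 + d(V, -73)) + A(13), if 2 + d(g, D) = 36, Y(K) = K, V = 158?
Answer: 4278 + 6*sqrt(13) ≈ 4299.6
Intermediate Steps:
A(J) = 2 + 6*sqrt(J) (A(J) = 2 - (-6)*sqrt(J) = 2 + 6*sqrt(J))
d(g, D) = 34 (d(g, D) = -2 + 36 = 34)
(4242 + d(V, -73)) + A(13) = (4242 + 34) + (2 + 6*sqrt(13)) = 4276 + (2 + 6*sqrt(13)) = 4278 + 6*sqrt(13)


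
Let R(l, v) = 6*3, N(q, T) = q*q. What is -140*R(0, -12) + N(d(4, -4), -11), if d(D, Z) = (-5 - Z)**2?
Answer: -2519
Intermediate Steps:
N(q, T) = q**2
R(l, v) = 18
-140*R(0, -12) + N(d(4, -4), -11) = -140*18 + ((5 - 4)**2)**2 = -2520 + (1**2)**2 = -2520 + 1**2 = -2520 + 1 = -2519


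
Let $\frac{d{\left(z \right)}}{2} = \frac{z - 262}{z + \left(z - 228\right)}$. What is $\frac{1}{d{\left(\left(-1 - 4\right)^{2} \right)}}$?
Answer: $\frac{89}{237} \approx 0.37553$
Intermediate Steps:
$d{\left(z \right)} = \frac{2 \left(-262 + z\right)}{-228 + 2 z}$ ($d{\left(z \right)} = 2 \frac{z - 262}{z + \left(z - 228\right)} = 2 \frac{-262 + z}{z + \left(-228 + z\right)} = 2 \frac{-262 + z}{-228 + 2 z} = \frac{2 \left(-262 + z\right)}{-228 + 2 z}$)
$\frac{1}{d{\left(\left(-1 - 4\right)^{2} \right)}} = \frac{1}{\frac{1}{-114 + \left(-1 - 4\right)^{2}} \left(-262 + \left(-1 - 4\right)^{2}\right)} = \frac{1}{\frac{1}{-114 + \left(-5\right)^{2}} \left(-262 + \left(-5\right)^{2}\right)} = \frac{1}{\frac{1}{-114 + 25} \left(-262 + 25\right)} = \frac{1}{\frac{1}{-89} \left(-237\right)} = \frac{1}{\left(- \frac{1}{89}\right) \left(-237\right)} = \frac{1}{\frac{237}{89}} = \frac{89}{237}$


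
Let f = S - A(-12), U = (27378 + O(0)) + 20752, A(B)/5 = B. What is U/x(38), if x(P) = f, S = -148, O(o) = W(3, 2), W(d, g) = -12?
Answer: -24059/44 ≈ -546.79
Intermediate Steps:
O(o) = -12
A(B) = 5*B
U = 48118 (U = (27378 - 12) + 20752 = 27366 + 20752 = 48118)
f = -88 (f = -148 - 5*(-12) = -148 - 1*(-60) = -148 + 60 = -88)
x(P) = -88
U/x(38) = 48118/(-88) = 48118*(-1/88) = -24059/44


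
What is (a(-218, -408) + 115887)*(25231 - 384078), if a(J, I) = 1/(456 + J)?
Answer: -9897397503629/238 ≈ -4.1586e+10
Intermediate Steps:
(a(-218, -408) + 115887)*(25231 - 384078) = (1/(456 - 218) + 115887)*(25231 - 384078) = (1/238 + 115887)*(-358847) = (27581107/238)*(-358847) = -9897397503629/238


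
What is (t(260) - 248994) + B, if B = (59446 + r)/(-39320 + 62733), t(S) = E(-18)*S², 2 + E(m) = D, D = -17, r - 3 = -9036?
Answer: -35901303309/23413 ≈ -1.5334e+6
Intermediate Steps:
r = -9033 (r = 3 - 9036 = -9033)
E(m) = -19 (E(m) = -2 - 17 = -19)
t(S) = -19*S²
B = 50413/23413 (B = (59446 - 9033)/(-39320 + 62733) = 50413/23413 ≈ 2.1532)
(t(260) - 248994) + B = (-19*260² - 248994) + 50413/23413 = (-19*67600 - 248994) + 50413/23413 = (-1284400 - 248994) + 50413/23413 = -1533394 + 50413/23413 = -35901303309/23413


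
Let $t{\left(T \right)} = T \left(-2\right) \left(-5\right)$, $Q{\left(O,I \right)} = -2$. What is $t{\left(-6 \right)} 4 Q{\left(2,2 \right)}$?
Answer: $480$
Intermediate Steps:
$t{\left(T \right)} = 10 T$ ($t{\left(T \right)} = - 2 T \left(-5\right) = 10 T$)
$t{\left(-6 \right)} 4 Q{\left(2,2 \right)} = 10 \left(-6\right) 4 \left(-2\right) = \left(-60\right) 4 \left(-2\right) = \left(-240\right) \left(-2\right) = 480$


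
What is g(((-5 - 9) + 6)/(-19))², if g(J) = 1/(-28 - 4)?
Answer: 1/1024 ≈ 0.00097656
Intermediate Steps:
g(J) = -1/32 (g(J) = 1/(-32) = -1/32)
g(((-5 - 9) + 6)/(-19))² = (-1/32)² = 1/1024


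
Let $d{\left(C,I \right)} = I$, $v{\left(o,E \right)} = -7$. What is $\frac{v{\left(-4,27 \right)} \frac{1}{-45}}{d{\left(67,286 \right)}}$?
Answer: $\frac{7}{12870} \approx 0.0005439$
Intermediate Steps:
$\frac{v{\left(-4,27 \right)} \frac{1}{-45}}{d{\left(67,286 \right)}} = \frac{\left(-7\right) \frac{1}{-45}}{286} = \left(-7\right) \left(- \frac{1}{45}\right) \frac{1}{286} = \frac{7}{45} \cdot \frac{1}{286} = \frac{7}{12870}$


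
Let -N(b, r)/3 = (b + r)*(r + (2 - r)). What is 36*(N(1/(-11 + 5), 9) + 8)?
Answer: -1620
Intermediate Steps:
N(b, r) = -6*b - 6*r (N(b, r) = -3*(b + r)*(r + (2 - r)) = -3*(b + r)*2 = -3*(2*b + 2*r) = -6*b - 6*r)
36*(N(1/(-11 + 5), 9) + 8) = 36*((-6/(-11 + 5) - 6*9) + 8) = 36*((-6/(-6) - 54) + 8) = 36*((-6*(-⅙) - 54) + 8) = 36*((1 - 54) + 8) = 36*(-53 + 8) = 36*(-45) = -1620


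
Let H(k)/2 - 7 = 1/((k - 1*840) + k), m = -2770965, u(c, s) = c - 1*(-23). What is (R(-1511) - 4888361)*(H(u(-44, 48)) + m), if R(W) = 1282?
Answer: 5971958695865968/441 ≈ 1.3542e+13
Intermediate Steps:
u(c, s) = 23 + c (u(c, s) = c + 23 = 23 + c)
H(k) = 14 + 2/(-840 + 2*k) (H(k) = 14 + 2/((k - 1*840) + k) = 14 + 2/((k - 840) + k) = 14 + 2/((-840 + k) + k) = 14 + 2/(-840 + 2*k))
(R(-1511) - 4888361)*(H(u(-44, 48)) + m) = (1282 - 4888361)*((-5879 + 14*(23 - 44))/(-420 + (23 - 44)) - 2770965) = -4887079*((-5879 + 14*(-21))/(-420 - 21) - 2770965) = -4887079*((-5879 - 294)/(-441) - 2770965) = -4887079*(-1/441*(-6173) - 2770965) = -4887079*(6173/441 - 2770965) = -4887079*(-1221989392/441) = 5971958695865968/441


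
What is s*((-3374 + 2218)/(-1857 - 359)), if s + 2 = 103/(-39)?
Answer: -52309/21606 ≈ -2.4210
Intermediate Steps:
s = -181/39 (s = -2 + 103/(-39) = -2 + 103*(-1/39) = -2 - 103/39 = -181/39 ≈ -4.6410)
s*((-3374 + 2218)/(-1857 - 359)) = -181*(-3374 + 2218)/(39*(-1857 - 359)) = -(-209236)/(39*(-2216)) = -(-209236)*(-1)/(39*2216) = -181/39*289/554 = -52309/21606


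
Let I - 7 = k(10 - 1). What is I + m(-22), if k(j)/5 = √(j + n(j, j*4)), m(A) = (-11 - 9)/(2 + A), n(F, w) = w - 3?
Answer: 8 + 5*√42 ≈ 40.404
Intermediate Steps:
n(F, w) = -3 + w
m(A) = -20/(2 + A)
k(j) = 5*√(-3 + 5*j) (k(j) = 5*√(j + (-3 + j*4)) = 5*√(j + (-3 + 4*j)) = 5*√(-3 + 5*j))
I = 7 + 5*√42 (I = 7 + 5*√(-3 + 5*(10 - 1)) = 7 + 5*√(-3 + 5*9) = 7 + 5*√(-3 + 45) = 7 + 5*√42 ≈ 39.404)
I + m(-22) = (7 + 5*√42) - 20/(2 - 22) = (7 + 5*√42) - 20/(-20) = (7 + 5*√42) - 20*(-1/20) = (7 + 5*√42) + 1 = 8 + 5*√42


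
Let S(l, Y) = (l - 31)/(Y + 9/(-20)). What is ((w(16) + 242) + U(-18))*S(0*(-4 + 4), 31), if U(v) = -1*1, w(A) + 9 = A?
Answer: -153760/611 ≈ -251.65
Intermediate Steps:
w(A) = -9 + A
U(v) = -1
S(l, Y) = (-31 + l)/(-9/20 + Y) (S(l, Y) = (-31 + l)/(Y + 9*(-1/20)) = (-31 + l)/(Y - 9/20) = (-31 + l)/(-9/20 + Y))
((w(16) + 242) + U(-18))*S(0*(-4 + 4), 31) = (((-9 + 16) + 242) - 1)*(20*(-31 + 0*(-4 + 4))/(-9 + 20*31)) = ((7 + 242) - 1)*(20*(-31 + 0*0)/(-9 + 620)) = (249 - 1)*(20*(-31 + 0)/611) = 248*(20*(1/611)*(-31)) = 248*(-620/611) = -153760/611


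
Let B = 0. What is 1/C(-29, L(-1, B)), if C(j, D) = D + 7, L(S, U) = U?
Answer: 1/7 ≈ 0.14286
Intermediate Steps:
C(j, D) = 7 + D
1/C(-29, L(-1, B)) = 1/(7 + 0) = 1/7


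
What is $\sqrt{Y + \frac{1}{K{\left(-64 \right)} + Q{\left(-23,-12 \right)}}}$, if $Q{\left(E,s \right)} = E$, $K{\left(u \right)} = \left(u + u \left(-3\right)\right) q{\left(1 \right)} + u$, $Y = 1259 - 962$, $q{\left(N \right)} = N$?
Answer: $\frac{\sqrt{499298}}{41} \approx 17.234$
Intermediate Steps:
$Y = 297$ ($Y = 1259 - 962 = 297$)
$K{\left(u \right)} = - u$ ($K{\left(u \right)} = \left(u + u \left(-3\right)\right) 1 + u = \left(u - 3 u\right) 1 + u = - 2 u 1 + u = - 2 u + u = - u$)
$\sqrt{Y + \frac{1}{K{\left(-64 \right)} + Q{\left(-23,-12 \right)}}} = \sqrt{297 + \frac{1}{\left(-1\right) \left(-64\right) - 23}} = \sqrt{297 + \frac{1}{64 - 23}} = \sqrt{297 + \frac{1}{41}} = \sqrt{\frac{12178}{41}} = \frac{\sqrt{499298}}{41}$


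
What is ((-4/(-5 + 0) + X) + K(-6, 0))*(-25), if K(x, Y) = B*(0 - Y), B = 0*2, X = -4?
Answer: 80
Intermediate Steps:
B = 0
K(x, Y) = 0 (K(x, Y) = 0*(0 - Y) = 0*(-Y) = 0)
((-4/(-5 + 0) + X) + K(-6, 0))*(-25) = ((-4/(-5 + 0) - 4) + 0)*(-25) = ((-4/(-5) - 4) + 0)*(-25) = ((-1/5*(-4) - 4) + 0)*(-25) = ((4/5 - 4) + 0)*(-25) = (-16/5 + 0)*(-25) = -16/5*(-25) = 80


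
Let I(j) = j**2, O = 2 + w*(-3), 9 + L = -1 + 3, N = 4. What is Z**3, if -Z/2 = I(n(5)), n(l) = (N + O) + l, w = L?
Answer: -8589934592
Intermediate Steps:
L = -7 (L = -9 + (-1 + 3) = -9 + 2 = -7)
w = -7
O = 23 (O = 2 - 7*(-3) = 2 + 21 = 23)
n(l) = 27 + l (n(l) = (4 + 23) + l = 27 + l)
Z = -2048 (Z = -2*(27 + 5)**2 = -2*32**2 = -2*1024 = -2048)
Z**3 = (-2048)**3 = -8589934592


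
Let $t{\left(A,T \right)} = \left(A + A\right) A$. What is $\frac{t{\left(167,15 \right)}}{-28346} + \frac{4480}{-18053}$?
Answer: $- \frac{80996451}{36552167} \approx -2.2159$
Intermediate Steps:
$t{\left(A,T \right)} = 2 A^{2}$ ($t{\left(A,T \right)} = 2 A A = 2 A^{2}$)
$\frac{t{\left(167,15 \right)}}{-28346} + \frac{4480}{-18053} = \frac{2 \cdot 167^{2}}{-28346} + \frac{4480}{-18053} = 2 \cdot 27889 \left(- \frac{1}{28346}\right) + 4480 \left(- \frac{1}{18053}\right) = 55778 \left(- \frac{1}{28346}\right) - \frac{640}{2579} = - \frac{27889}{14173} - \frac{640}{2579} = - \frac{80996451}{36552167}$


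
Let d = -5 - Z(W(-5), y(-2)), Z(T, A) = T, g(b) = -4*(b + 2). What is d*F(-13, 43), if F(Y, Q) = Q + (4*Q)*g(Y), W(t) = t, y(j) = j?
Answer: 0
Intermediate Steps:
g(b) = -8 - 4*b (g(b) = -4*(2 + b) = -8 - 4*b)
F(Y, Q) = Q + 4*Q*(-8 - 4*Y) (F(Y, Q) = Q + (4*Q)*(-8 - 4*Y) = Q + 4*Q*(-8 - 4*Y))
d = 0 (d = -5 - 1*(-5) = -5 + 5 = 0)
d*F(-13, 43) = 0*(-1*43*(31 + 16*(-13))) = 0*(-1*43*(31 - 208)) = 0*(-1*43*(-177)) = 0*7611 = 0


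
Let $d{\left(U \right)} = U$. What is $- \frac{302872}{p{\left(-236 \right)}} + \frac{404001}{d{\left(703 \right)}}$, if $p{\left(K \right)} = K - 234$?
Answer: $\frac{201399743}{165205} \approx 1219.1$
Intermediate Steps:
$p{\left(K \right)} = -234 + K$
$- \frac{302872}{p{\left(-236 \right)}} + \frac{404001}{d{\left(703 \right)}} = - \frac{302872}{-234 - 236} + \frac{404001}{703} = - \frac{302872}{-470} + 404001 \cdot \frac{1}{703} = \left(-302872\right) \left(- \frac{1}{470}\right) + \frac{404001}{703} = \frac{151436}{235} + \frac{404001}{703} = \frac{201399743}{165205}$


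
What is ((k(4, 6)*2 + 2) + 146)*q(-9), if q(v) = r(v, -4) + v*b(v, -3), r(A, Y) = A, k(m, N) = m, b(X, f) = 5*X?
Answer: 61776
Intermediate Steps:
q(v) = v + 5*v² (q(v) = v + v*(5*v) = v + 5*v²)
((k(4, 6)*2 + 2) + 146)*q(-9) = ((4*2 + 2) + 146)*(-9*(1 + 5*(-9))) = ((8 + 2) + 146)*(-9*(1 - 45)) = (10 + 146)*(-9*(-44)) = 156*396 = 61776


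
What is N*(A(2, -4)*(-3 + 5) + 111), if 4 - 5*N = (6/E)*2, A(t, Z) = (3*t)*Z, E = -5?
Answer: 2016/25 ≈ 80.640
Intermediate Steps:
A(t, Z) = 3*Z*t
N = 32/25 (N = 4/5 - 6/(-5)*2/5 = 4/5 - 6*(-1/5)*2/5 = 4/5 - (-6)*2/25 = 4/5 - 1/5*(-12/5) = 4/5 + 12/25 = 32/25 ≈ 1.2800)
N*(A(2, -4)*(-3 + 5) + 111) = 32*((3*(-4)*2)*(-3 + 5) + 111)/25 = 32*(-24*2 + 111)/25 = 32*(-48 + 111)/25 = (32/25)*63 = 2016/25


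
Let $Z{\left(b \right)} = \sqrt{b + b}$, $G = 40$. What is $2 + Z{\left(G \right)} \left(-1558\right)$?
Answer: $2 - 6232 \sqrt{5} \approx -13933.0$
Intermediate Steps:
$Z{\left(b \right)} = \sqrt{2} \sqrt{b}$ ($Z{\left(b \right)} = \sqrt{2 b} = \sqrt{2} \sqrt{b}$)
$2 + Z{\left(G \right)} \left(-1558\right) = 2 + \sqrt{2} \sqrt{40} \left(-1558\right) = 2 + \sqrt{2} \cdot 2 \sqrt{10} \left(-1558\right) = 2 + 4 \sqrt{5} \left(-1558\right) = 2 - 6232 \sqrt{5}$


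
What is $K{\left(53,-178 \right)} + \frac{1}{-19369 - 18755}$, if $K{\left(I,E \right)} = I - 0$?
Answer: $\frac{2020571}{38124} \approx 53.0$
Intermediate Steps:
$K{\left(I,E \right)} = I$ ($K{\left(I,E \right)} = I + 0 = I$)
$K{\left(53,-178 \right)} + \frac{1}{-19369 - 18755} = 53 + \frac{1}{-19369 - 18755} = 53 + \frac{1}{-38124} = 53 - \frac{1}{38124} = \frac{2020571}{38124}$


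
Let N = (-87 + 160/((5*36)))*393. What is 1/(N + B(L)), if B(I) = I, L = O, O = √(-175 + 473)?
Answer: -304575/10307322943 - 9*√298/10307322943 ≈ -2.9564e-5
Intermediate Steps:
O = √298 ≈ 17.263
L = √298 ≈ 17.263
N = -101525/3 (N = (-87 + 160/180)*393 = (-87 + 160*(1/180))*393 = (-87 + 8/9)*393 = -775/9*393 = -101525/3 ≈ -33842.)
1/(N + B(L)) = 1/(-101525/3 + √298)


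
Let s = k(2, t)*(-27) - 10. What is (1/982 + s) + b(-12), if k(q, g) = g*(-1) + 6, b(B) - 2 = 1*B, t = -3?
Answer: -258265/982 ≈ -263.00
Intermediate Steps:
b(B) = 2 + B (b(B) = 2 + 1*B = 2 + B)
k(q, g) = 6 - g (k(q, g) = -g + 6 = 6 - g)
s = -253 (s = (6 - 1*(-3))*(-27) - 10 = (6 + 3)*(-27) - 10 = 9*(-27) - 10 = -243 - 10 = -253)
(1/982 + s) + b(-12) = (1/982 - 253) + (2 - 12) = (1/982 - 253) - 10 = -248445/982 - 10 = -258265/982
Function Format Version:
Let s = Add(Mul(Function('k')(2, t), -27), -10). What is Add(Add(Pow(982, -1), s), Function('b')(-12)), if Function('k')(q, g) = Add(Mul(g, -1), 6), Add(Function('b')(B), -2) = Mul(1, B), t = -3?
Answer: Rational(-258265, 982) ≈ -263.00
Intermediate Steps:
Function('b')(B) = Add(2, B) (Function('b')(B) = Add(2, Mul(1, B)) = Add(2, B))
Function('k')(q, g) = Add(6, Mul(-1, g)) (Function('k')(q, g) = Add(Mul(-1, g), 6) = Add(6, Mul(-1, g)))
s = -253 (s = Add(Mul(Add(6, Mul(-1, -3)), -27), -10) = Add(Mul(Add(6, 3), -27), -10) = Add(Mul(9, -27), -10) = Add(-243, -10) = -253)
Add(Add(Pow(982, -1), s), Function('b')(-12)) = Add(Add(Pow(982, -1), -253), Add(2, -12)) = Add(Add(Rational(1, 982), -253), -10) = Add(Rational(-248445, 982), -10) = Rational(-258265, 982)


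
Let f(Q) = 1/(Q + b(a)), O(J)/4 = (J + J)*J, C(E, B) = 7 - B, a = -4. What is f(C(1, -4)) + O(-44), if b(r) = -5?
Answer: 92929/6 ≈ 15488.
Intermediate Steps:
O(J) = 8*J² (O(J) = 4*((J + J)*J) = 4*((2*J)*J) = 4*(2*J²) = 8*J²)
f(Q) = 1/(-5 + Q) (f(Q) = 1/(Q - 5) = 1/(-5 + Q))
f(C(1, -4)) + O(-44) = 1/(-5 + (7 - 1*(-4))) + 8*(-44)² = 1/(-5 + (7 + 4)) + 8*1936 = 1/(-5 + 11) + 15488 = 1/6 + 15488 = ⅙ + 15488 = 92929/6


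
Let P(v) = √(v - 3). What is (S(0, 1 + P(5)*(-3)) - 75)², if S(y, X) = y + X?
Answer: 5494 + 444*√2 ≈ 6121.9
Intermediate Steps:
P(v) = √(-3 + v)
S(y, X) = X + y
(S(0, 1 + P(5)*(-3)) - 75)² = (((1 + √(-3 + 5)*(-3)) + 0) - 75)² = (((1 + √2*(-3)) + 0) - 75)² = (((1 - 3*√2) + 0) - 75)² = ((1 - 3*√2) - 75)² = (-74 - 3*√2)²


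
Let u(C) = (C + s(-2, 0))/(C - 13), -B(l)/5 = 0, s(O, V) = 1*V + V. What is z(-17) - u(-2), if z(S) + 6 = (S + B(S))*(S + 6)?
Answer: 2713/15 ≈ 180.87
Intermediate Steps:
s(O, V) = 2*V (s(O, V) = V + V = 2*V)
B(l) = 0 (B(l) = -5*0 = 0)
z(S) = -6 + S*(6 + S) (z(S) = -6 + (S + 0)*(S + 6) = -6 + S*(6 + S))
u(C) = C/(-13 + C) (u(C) = (C + 2*0)/(C - 13) = (C + 0)/(-13 + C) = C/(-13 + C))
z(-17) - u(-2) = (-6 + (-17)**2 + 6*(-17)) - (-2)/(-13 - 2) = (-6 + 289 - 102) - (-2)/(-15) = 181 - (-2)*(-1)/15 = 181 - 1*2/15 = 181 - 2/15 = 2713/15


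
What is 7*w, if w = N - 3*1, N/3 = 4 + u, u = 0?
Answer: 63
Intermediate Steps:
N = 12 (N = 3*(4 + 0) = 3*4 = 12)
w = 9 (w = 12 - 3*1 = 12 - 3 = 9)
7*w = 7*9 = 63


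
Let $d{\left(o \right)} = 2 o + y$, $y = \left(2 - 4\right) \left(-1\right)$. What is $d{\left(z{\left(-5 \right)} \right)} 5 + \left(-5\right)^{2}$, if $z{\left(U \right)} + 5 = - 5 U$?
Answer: $235$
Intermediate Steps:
$y = 2$ ($y = \left(-2\right) \left(-1\right) = 2$)
$z{\left(U \right)} = -5 - 5 U$
$d{\left(o \right)} = 2 + 2 o$ ($d{\left(o \right)} = 2 o + 2 = 2 + 2 o$)
$d{\left(z{\left(-5 \right)} \right)} 5 + \left(-5\right)^{2} = \left(2 + 2 \left(-5 - -25\right)\right) 5 + \left(-5\right)^{2} = \left(2 + 2 \left(-5 + 25\right)\right) 5 + 25 = \left(2 + 2 \cdot 20\right) 5 + 25 = \left(2 + 40\right) 5 + 25 = 42 \cdot 5 + 25 = 210 + 25 = 235$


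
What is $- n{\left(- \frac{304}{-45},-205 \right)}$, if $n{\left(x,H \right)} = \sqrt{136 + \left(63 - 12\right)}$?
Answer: $- \sqrt{187} \approx -13.675$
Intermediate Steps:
$n{\left(x,H \right)} = \sqrt{187}$ ($n{\left(x,H \right)} = \sqrt{136 + \left(63 - 12\right)} = \sqrt{136 + 51} = \sqrt{187}$)
$- n{\left(- \frac{304}{-45},-205 \right)} = - \sqrt{187}$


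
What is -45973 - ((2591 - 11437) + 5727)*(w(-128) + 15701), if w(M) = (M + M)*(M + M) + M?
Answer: 252932998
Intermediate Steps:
w(M) = M + 4*M² (w(M) = (2*M)*(2*M) + M = 4*M² + M = M + 4*M²)
-45973 - ((2591 - 11437) + 5727)*(w(-128) + 15701) = -45973 - ((2591 - 11437) + 5727)*(-128*(1 + 4*(-128)) + 15701) = -45973 - (-8846 + 5727)*(-128*(1 - 512) + 15701) = -45973 - (-3119)*(-128*(-511) + 15701) = -45973 - (-3119)*(65408 + 15701) = -45973 - (-3119)*81109 = -45973 - 1*(-252978971) = -45973 + 252978971 = 252932998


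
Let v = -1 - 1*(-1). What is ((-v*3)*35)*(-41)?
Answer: 0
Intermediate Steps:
v = 0 (v = -1 + 1 = 0)
((-v*3)*35)*(-41) = ((-1*0*3)*35)*(-41) = ((0*3)*35)*(-41) = (0*35)*(-41) = 0*(-41) = 0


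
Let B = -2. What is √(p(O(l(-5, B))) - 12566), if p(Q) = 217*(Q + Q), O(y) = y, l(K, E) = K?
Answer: 4*I*√921 ≈ 121.39*I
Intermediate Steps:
p(Q) = 434*Q (p(Q) = 217*(2*Q) = 434*Q)
√(p(O(l(-5, B))) - 12566) = √(434*(-5) - 12566) = √(-2170 - 12566) = √(-14736) = 4*I*√921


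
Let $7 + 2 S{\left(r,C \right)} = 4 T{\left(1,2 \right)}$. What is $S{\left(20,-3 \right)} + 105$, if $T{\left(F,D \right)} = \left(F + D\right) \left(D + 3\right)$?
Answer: $\frac{263}{2} \approx 131.5$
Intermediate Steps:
$T{\left(F,D \right)} = \left(3 + D\right) \left(D + F\right)$ ($T{\left(F,D \right)} = \left(D + F\right) \left(3 + D\right) = \left(3 + D\right) \left(D + F\right)$)
$S{\left(r,C \right)} = \frac{53}{2}$ ($S{\left(r,C \right)} = - \frac{7}{2} + \frac{4 \left(2^{2} + 3 \cdot 2 + 3 \cdot 1 + 2 \cdot 1\right)}{2} = - \frac{7}{2} + \frac{4 \left(4 + 6 + 3 + 2\right)}{2} = - \frac{7}{2} + \frac{4 \cdot 15}{2} = - \frac{7}{2} + \frac{1}{2} \cdot 60 = - \frac{7}{2} + 30 = \frac{53}{2}$)
$S{\left(20,-3 \right)} + 105 = \frac{53}{2} + 105 = \frac{263}{2}$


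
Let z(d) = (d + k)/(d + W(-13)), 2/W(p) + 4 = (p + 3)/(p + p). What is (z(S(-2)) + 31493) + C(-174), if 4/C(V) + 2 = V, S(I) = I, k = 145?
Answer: 41496799/1320 ≈ 31437.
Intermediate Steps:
C(V) = 4/(-2 + V)
W(p) = 2/(-4 + (3 + p)/(2*p)) (W(p) = 2/(-4 + (p + 3)/(p + p)) = 2/(-4 + (3 + p)/((2*p))) = 2/(-4 + (3 + p)*(1/(2*p))) = 2/(-4 + (3 + p)/(2*p)))
z(d) = (145 + d)/(-26/47 + d) (z(d) = (d + 145)/(d - 4*(-13)/(-3 + 7*(-13))) = (145 + d)/(d - 4*(-13)/(-3 - 91)) = (145 + d)/(d - 4*(-13)/(-94)) = (145 + d)/(d - 4*(-13)*(-1/94)) = (145 + d)/(d - 26/47) = (145 + d)/(-26/47 + d))
(z(S(-2)) + 31493) + C(-174) = (47*(145 - 2)/(-26 + 47*(-2)) + 31493) + 4/(-2 - 174) = (47*143/(-26 - 94) + 31493) + 4/(-176) = (47*143/(-120) + 31493) + 4*(-1/176) = (47*(-1/120)*143 + 31493) - 1/44 = (-6721/120 + 31493) - 1/44 = 3772439/120 - 1/44 = 41496799/1320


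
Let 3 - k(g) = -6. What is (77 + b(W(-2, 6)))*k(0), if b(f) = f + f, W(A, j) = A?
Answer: 657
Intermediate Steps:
k(g) = 9 (k(g) = 3 - 1*(-6) = 3 + 6 = 9)
b(f) = 2*f
(77 + b(W(-2, 6)))*k(0) = (77 + 2*(-2))*9 = (77 - 4)*9 = 73*9 = 657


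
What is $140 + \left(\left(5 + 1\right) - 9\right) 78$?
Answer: $-94$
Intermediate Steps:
$140 + \left(\left(5 + 1\right) - 9\right) 78 = 140 + \left(6 - 9\right) 78 = 140 - 234 = -94$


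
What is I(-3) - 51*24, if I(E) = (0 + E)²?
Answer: -1215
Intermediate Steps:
I(E) = E²
I(-3) - 51*24 = (-3)² - 51*24 = 9 - 1224 = -1215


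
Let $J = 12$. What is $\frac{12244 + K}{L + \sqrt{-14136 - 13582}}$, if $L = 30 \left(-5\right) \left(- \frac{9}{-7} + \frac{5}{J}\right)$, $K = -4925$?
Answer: $- \frac{366315950}{18213353} - \frac{1434524 i \sqrt{27718}}{18213353} \approx -20.112 - 13.113 i$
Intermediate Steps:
$L = - \frac{3575}{14}$ ($L = 30 \left(-5\right) \left(- \frac{9}{-7} + \frac{5}{12}\right) = - 150 \left(\left(-9\right) \left(- \frac{1}{7}\right) + 5 \cdot \frac{1}{12}\right) = - 150 \left(\frac{9}{7} + \frac{5}{12}\right) = \left(-150\right) \frac{143}{84} = - \frac{3575}{14} \approx -255.36$)
$\frac{12244 + K}{L + \sqrt{-14136 - 13582}} = \frac{12244 - 4925}{- \frac{3575}{14} + \sqrt{-14136 - 13582}} = \frac{7319}{- \frac{3575}{14} + \sqrt{-27718}} = \frac{7319}{- \frac{3575}{14} + i \sqrt{27718}}$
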